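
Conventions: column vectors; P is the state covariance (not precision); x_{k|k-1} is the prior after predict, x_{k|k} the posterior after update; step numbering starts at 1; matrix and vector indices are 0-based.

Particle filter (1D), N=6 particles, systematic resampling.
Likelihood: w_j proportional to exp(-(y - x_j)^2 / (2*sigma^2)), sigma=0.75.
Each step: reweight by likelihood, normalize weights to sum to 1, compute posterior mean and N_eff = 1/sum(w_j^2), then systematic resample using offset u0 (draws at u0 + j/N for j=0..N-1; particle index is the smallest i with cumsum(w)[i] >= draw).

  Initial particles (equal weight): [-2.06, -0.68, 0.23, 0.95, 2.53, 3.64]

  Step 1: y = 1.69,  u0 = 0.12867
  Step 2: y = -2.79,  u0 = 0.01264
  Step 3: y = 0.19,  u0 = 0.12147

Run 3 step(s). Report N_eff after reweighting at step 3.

N_eff = 6.0000

step 1: w=[0.0000, 0.0051, 0.1122, 0.4587, 0.3986, 0.0254]  mean=1.5591  Neff=2.6140  idx=[3, 3, 3, 4, 4, 4]
step 2: w=[0.3333, 0.3333, 0.3333, 0.0000, 0.0000, 0.0000]  mean=0.9500  Neff=3.0000  idx=[0, 0, 1, 1, 2, 2]
step 3: w=[0.1667, 0.1667, 0.1667, 0.1667, 0.1667, 0.1667]  mean=0.9500  Neff=6.0000  idx=[0, 1, 2, 3, 4, 5]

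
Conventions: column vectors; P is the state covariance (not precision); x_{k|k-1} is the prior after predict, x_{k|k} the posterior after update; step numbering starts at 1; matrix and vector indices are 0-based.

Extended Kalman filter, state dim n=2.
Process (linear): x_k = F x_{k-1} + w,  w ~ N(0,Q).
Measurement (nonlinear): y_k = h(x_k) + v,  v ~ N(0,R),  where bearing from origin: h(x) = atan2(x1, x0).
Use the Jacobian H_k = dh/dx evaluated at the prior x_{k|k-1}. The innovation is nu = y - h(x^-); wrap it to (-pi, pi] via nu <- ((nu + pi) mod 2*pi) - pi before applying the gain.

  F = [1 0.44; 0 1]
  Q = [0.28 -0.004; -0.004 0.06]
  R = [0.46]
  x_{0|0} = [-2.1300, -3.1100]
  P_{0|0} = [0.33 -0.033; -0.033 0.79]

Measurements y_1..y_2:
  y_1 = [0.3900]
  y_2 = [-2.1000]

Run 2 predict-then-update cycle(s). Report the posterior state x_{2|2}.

x_post = [-4.7377, -3.6836]

step 1: x^-=[-3.4984, -3.1100]  P^-=[0.7339 0.3106; 0.3106 0.8500]  H_jac=[0.1419 -0.1597]  S=[0.4824]  K=[0.1131; -0.1900]  nu=[2.8049]  x^+=[-3.1810, -3.6428]  P^+=[0.7277 0.3210; 0.3210 0.8326]
step 2: x^-=[-4.7839, -3.6428]  P^-=[1.4514 0.6833; 0.6833 0.8926]  H_jac=[0.1008 -0.1323]  S=[0.4721]  K=[0.1182; -0.1043]  nu=[0.3908]  x^+=[-4.7377, -3.6836]  P^+=[1.4448 0.6891; 0.6891 0.8875]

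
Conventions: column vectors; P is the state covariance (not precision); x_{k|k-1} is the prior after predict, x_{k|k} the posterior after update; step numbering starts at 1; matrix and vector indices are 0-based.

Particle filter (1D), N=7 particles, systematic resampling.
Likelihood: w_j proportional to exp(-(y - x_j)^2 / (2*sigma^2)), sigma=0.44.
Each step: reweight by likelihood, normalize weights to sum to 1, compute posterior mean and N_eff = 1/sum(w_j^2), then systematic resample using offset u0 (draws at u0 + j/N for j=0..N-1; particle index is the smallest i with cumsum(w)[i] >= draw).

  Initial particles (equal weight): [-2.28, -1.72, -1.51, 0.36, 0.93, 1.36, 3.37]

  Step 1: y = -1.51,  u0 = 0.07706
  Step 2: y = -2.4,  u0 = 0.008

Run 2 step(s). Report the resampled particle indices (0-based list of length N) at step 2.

resampled_idx = [0, 0, 0, 1, 2, 3, 4]

step 1: w=[0.1026, 0.4232, 0.4742, 0.0001, 0.0000, 0.0000, 0.0000]  mean=-1.6777  Neff=2.4127  idx=[0, 1, 1, 1, 2, 2, 2]
step 2: w=[0.4263, 0.1340, 0.1340, 0.1340, 0.0572, 0.0572, 0.0572]  mean=-1.9227  Neff=4.0744  idx=[0, 0, 0, 1, 2, 3, 4]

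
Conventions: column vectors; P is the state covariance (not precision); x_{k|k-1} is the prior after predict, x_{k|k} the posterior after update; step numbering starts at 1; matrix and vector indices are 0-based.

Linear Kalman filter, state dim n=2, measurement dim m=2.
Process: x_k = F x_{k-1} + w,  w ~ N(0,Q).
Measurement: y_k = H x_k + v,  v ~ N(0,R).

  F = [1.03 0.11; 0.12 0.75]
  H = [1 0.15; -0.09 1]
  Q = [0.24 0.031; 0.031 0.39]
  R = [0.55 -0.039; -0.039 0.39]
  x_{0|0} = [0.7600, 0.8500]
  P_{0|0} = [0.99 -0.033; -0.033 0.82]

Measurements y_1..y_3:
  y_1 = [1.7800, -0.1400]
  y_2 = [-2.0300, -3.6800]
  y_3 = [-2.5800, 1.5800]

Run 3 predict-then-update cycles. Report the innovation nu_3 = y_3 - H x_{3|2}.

step 1: x^-=[0.8763, 0.7287]  P^-=[1.2927 0.1951; 0.1951 0.8596]  S=[1.9206 0.1660; 0.1660 1.2249]  K=[0.6909 -0.0294; 0.1106 0.6724]  nu=[0.7944, -0.7898]  x^+=[1.4483, 0.2855]  P^+=[0.3817 -0.0040; -0.0040 0.2576]
step 2: x^-=[1.5232, 0.3879]  P^-=[0.6472 0.0963; 0.0963 0.5396]  S=[1.2382 0.0787; 0.0787 0.9176]  K=[0.5346 -0.0044; 0.1069 0.5695]  nu=[-3.6113, -3.9308]  x^+=[-0.3902, -2.2370]  P^+=[0.2936 0.0039; 0.0039 0.2183]
step 3: x^-=[-0.6480, -1.7246]  P^-=[0.5550 0.0883; 0.0883 0.5177]  S=[1.1432 0.0758; 0.0758 0.8963]  K=[0.4971 0.0008; 0.1081 0.5596]  nu=[-1.6733, 3.2462]  x^+=[-1.4773, -0.0888]  P^+=[0.2725 0.0054; 0.0054 0.2145]

innov = [-1.6733, 3.2462]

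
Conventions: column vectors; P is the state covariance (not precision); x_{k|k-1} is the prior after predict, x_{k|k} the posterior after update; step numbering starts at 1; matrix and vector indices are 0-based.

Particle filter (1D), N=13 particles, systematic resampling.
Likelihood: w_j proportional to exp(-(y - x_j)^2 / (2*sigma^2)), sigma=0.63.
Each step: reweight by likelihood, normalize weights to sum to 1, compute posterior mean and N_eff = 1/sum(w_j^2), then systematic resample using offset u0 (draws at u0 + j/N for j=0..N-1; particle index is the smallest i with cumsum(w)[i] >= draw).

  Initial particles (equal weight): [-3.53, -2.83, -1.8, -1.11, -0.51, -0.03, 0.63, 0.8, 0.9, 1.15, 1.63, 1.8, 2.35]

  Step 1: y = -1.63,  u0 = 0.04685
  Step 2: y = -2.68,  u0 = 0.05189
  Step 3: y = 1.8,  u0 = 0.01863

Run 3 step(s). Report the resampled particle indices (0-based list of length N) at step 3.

resampled_idx = [9, 12, 12, 12, 12, 12, 12, 12, 12, 12, 12, 12, 12]

step 1: w=[0.0050, 0.0777, 0.4597, 0.3391, 0.0982, 0.0190, 0.0008, 0.0003, 0.0002, 0.0000, 0.0000, 0.0000, 0.0000]  mean=-1.4915  Neff=2.9202  idx=[1, 2, 2, 2, 2, 2, 2, 3, 3, 3, 3, 4, 4]
step 2: w=[0.2844, 0.1103, 0.1103, 0.1103, 0.1103, 0.1103, 0.1103, 0.0131, 0.0131, 0.0131, 0.0131, 0.0008, 0.0008]  mean=-2.0547  Neff=6.4721  idx=[0, 0, 0, 0, 1, 2, 3, 3, 4, 5, 5, 6, 9]
step 3: w=[0.0000, 0.0000, 0.0000, 0.0000, 0.0034, 0.0034, 0.0034, 0.0034, 0.0034, 0.0034, 0.0034, 0.0034, 0.9729]  mean=-1.1287  Neff=1.0565  idx=[9, 12, 12, 12, 12, 12, 12, 12, 12, 12, 12, 12, 12]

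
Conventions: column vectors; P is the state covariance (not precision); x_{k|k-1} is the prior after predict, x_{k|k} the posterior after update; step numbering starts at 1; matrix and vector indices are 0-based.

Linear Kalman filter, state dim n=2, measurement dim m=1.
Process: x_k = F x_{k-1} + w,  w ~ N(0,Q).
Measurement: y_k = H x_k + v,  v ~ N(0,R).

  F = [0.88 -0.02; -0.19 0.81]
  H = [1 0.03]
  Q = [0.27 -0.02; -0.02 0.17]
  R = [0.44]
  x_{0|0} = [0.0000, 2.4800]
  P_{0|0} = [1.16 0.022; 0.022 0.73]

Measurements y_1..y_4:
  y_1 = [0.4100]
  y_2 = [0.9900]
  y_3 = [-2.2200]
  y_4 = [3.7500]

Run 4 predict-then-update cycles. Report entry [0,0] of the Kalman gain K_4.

step 1: x^-=[-0.0496, 2.0088]  P^-=[1.1678 -0.2100; -0.2100 0.6841]  S=[1.5958]  K=[0.7278; -0.1187]  nu=[0.3993]  x^+=[0.2411, 1.9614]  P^+=[0.3224 -0.0721; -0.0721 0.6616]
step 2: x^-=[0.1729, 1.5429]  P^-=[0.5225 -0.1363; -0.1363 0.6379]  S=[0.9549]  K=[0.5429; -0.1227]  nu=[0.7708]  x^+=[0.5914, 1.4484]  P^+=[0.2411 -0.0727; -0.0727 0.6235]
step 3: x^-=[0.4914, 1.0608]  P^-=[0.4595 -0.1225; -0.1225 0.6102]  S=[0.8927]  K=[0.5106; -0.1167]  nu=[-2.7433]  x^+=[-0.9093, 1.3810]  P^+=[0.2267 -0.0693; -0.0693 0.5980]
step 4: x^-=[-0.8278, 1.2914]  P^-=[0.4483 -0.1173; -0.1173 0.5919]  S=[0.8818]  K=[0.5044; -0.1128]  nu=[4.5390]  x^+=[1.4616, 0.7792]  P^+=[0.2239 -0.0671; -0.0671 0.5806]

K[0,0] = 0.5044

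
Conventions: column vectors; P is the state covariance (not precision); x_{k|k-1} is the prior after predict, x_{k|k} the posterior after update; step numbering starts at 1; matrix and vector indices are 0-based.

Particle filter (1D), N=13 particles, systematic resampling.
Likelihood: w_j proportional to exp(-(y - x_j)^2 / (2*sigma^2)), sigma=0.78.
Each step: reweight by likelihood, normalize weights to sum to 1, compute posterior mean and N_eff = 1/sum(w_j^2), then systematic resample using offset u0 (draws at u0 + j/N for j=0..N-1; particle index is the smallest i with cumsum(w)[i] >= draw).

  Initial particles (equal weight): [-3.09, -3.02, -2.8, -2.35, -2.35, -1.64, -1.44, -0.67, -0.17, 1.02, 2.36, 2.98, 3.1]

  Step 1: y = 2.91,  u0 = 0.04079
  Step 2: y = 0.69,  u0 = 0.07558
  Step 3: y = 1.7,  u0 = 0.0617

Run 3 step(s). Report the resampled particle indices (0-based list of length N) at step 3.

resampled_idx = [0, 1, 2, 3, 4, 4, 5, 6, 7, 8, 9, 9, 12]

step 1: w=[0.0000, 0.0000, 0.0000, 0.0000, 0.0000, 0.0000, 0.0000, 0.0000, 0.0001, 0.0190, 0.2785, 0.3557, 0.3467]  mean=2.8113  Neff=3.0804  idx=[10, 10, 10, 10, 11, 11, 11, 11, 12, 12, 12, 12, 12]
step 2: w=[0.2020, 0.2020, 0.2020, 0.2020, 0.0269, 0.0269, 0.0269, 0.0269, 0.0169, 0.0169, 0.0169, 0.0169, 0.0169]  mean=2.4891  Neff=5.9680  idx=[0, 0, 1, 1, 1, 2, 2, 3, 3, 3, 5, 8, 12]
step 3: w=[0.0914, 0.0914, 0.0914, 0.0914, 0.0914, 0.0914, 0.0914, 0.0914, 0.0914, 0.0914, 0.0340, 0.0261, 0.0261]  mean=2.4197  Neff=11.6253  idx=[0, 1, 2, 3, 4, 4, 5, 6, 7, 8, 9, 9, 12]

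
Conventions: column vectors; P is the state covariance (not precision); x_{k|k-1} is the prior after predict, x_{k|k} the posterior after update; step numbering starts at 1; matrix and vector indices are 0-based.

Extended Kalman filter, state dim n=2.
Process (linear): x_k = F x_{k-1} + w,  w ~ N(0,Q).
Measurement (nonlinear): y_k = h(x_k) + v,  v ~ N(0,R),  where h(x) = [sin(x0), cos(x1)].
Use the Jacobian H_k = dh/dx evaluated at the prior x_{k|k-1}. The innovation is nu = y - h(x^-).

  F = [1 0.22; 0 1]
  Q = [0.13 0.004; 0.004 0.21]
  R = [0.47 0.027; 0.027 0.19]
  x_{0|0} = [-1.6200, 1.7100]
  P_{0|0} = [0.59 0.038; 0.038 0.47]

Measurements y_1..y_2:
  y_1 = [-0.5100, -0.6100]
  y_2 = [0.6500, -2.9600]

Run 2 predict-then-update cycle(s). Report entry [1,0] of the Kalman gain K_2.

K[1,0] = 0.0362

step 1: x^-=[-1.2438, 1.7100]  P^-=[0.7595 0.1454; 0.1454 0.6800]  H_jac=[0.3212 0.0000; 0.0000 -0.9903]  S=[0.5484 -0.0193; -0.0193 0.8569]  K=[0.4393 -0.1582; 0.0576 -0.7846]  nu=[0.4370, -0.4712]  x^+=[-0.9773, 2.1049]  P^+=[0.6295 0.0184; 0.0184 0.1490]
step 2: x^-=[-0.5142, 2.1049]  P^-=[0.7748 0.0551; 0.0551 0.3590]  H_jac=[0.8707 0.0000; 0.0000 -0.8607]  S=[1.0574 -0.0143; -0.0143 0.4559]  K=[0.6369 -0.0841; 0.0362 -0.6765]  nu=[1.1418, -2.4509]  x^+=[0.4191, 3.8044]  P^+=[0.3412 -0.0014; -0.0014 0.1482]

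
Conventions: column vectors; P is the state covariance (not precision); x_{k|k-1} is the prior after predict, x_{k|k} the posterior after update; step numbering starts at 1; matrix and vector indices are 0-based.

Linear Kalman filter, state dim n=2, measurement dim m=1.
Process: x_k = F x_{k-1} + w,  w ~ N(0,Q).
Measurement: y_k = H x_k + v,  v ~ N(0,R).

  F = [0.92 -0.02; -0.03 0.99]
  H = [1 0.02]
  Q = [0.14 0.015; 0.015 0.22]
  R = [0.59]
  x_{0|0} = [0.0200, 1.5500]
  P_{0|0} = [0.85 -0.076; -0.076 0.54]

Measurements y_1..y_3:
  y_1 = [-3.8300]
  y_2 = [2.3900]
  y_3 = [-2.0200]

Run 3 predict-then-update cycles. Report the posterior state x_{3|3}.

x_post = [-0.9224, 1.6749]

step 1: x^-=[-0.0126, 1.5339]  P^-=[0.8625 -0.0884; -0.0884 0.7545]  S=[1.4492]  K=[0.5939; -0.0506]  nu=[-3.8481]  x^+=[-2.2980, 1.7286]  P^+=[0.3513 -0.0449; -0.0449 0.7508]
step 2: x^-=[-2.1487, 1.7803]  P^-=[0.4393 -0.0505; -0.0505 0.9589]  S=[1.0277]  K=[0.4265; -0.0304]  nu=[4.5031]  x^+=[-0.2282, 1.6432]  P^+=[0.2524 -0.0371; -0.0371 0.9579]
step 3: x^-=[-0.2428, 1.6336]  P^-=[0.3554 -0.0448; -0.0448 1.1613]  S=[0.9440]  K=[0.3755; -0.0228]  nu=[-1.8099]  x^+=[-0.9224, 1.6749]  P^+=[0.2223 -0.0367; -0.0367 1.1608]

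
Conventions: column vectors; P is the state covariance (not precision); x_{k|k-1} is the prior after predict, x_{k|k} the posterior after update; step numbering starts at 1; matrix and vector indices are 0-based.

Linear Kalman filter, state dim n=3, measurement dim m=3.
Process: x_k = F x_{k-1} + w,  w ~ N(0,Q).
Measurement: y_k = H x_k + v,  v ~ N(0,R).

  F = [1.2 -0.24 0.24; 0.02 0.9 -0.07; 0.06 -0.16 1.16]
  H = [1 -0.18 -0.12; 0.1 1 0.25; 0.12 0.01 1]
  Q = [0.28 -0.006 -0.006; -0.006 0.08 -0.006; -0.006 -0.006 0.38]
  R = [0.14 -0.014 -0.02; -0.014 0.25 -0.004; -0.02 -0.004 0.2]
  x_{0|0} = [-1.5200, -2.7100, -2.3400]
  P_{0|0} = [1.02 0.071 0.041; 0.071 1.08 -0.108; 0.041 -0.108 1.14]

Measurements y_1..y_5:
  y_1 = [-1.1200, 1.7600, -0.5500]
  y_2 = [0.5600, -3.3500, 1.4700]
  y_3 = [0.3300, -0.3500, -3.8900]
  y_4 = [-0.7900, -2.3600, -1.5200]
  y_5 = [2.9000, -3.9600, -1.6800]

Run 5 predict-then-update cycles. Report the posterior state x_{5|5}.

step 1: x^-=[-1.7352, -2.3056, -2.3720]  P^-=[1.8718 -0.1860 0.5035; -0.1860 0.9768 -0.3624; 0.5035 -0.3624 1.9897]  S=[2.0026 -0.0654 0.5282; -0.0654 1.1767 0.2053; 0.5282 0.2053 2.3299]  K=[0.9008 0.1414 0.0950; -0.0782 0.7698 -0.2110; -0.0713 -0.0025 0.8948]  nu=[-0.0844, 4.8321, 2.0533]  x^+=[-0.9327, 0.9876, -0.5410]  P^+=[0.1230 0.0137 -0.0145; 0.0137 0.2049 -0.0474; -0.0145 -0.0474 0.1826]
step 2: x^-=[-1.4861, 0.9081, -0.8416]  P^-=[0.4686 -0.0455 0.0534; -0.0455 0.2534 -0.0998; 0.0534 -0.0998 0.6467]  S=[0.6254 -0.0477 0.0294; -0.0477 0.4922 0.0672; 0.0294 0.0672 0.8642]  K=[0.7546 0.0902 0.0936; -0.0838 0.4676 -0.1524; -0.0432 0.0294 0.7538]  nu=[2.1086, -3.8991, 2.4808]  x^+=[-0.0141, -1.4699, 0.8225]  P^+=[0.1021 0.0036 -0.0090; 0.0036 0.1264 -0.0324; -0.0090 -0.0324 0.1529]
step 3: x^-=[0.5333, -1.3808, 1.1885]  P^-=[0.4395 -0.0363 0.0456; -0.0363 0.1874 -0.0706; 0.0456 -0.0706 0.6000]  S=[0.5933 -0.0350 0.0186; -0.0350 0.4390 0.0839; 0.0186 0.0839 0.8158]  K=[0.7446 0.0846 0.0945; -0.0764 0.3969 -0.1287; -0.0434 0.0468 0.7375]  nu=[-0.3092, 0.6803, -5.1287]  x^+=[-0.1239, -0.4270, -2.5487]  P^+=[0.1006 0.0024 -0.0084; 0.0024 0.1074 -0.0272; -0.0084 -0.0272 0.1495]
step 4: x^-=[-0.6579, -0.2084, -2.8956]  P^-=[0.4365 -0.0324 0.0432; -0.0324 0.1713 -0.0622; 0.0432 -0.0622 0.5931]  S=[0.5892 -0.0302 0.0152; -0.0302 0.4273 0.0906; 0.0152 0.0906 0.8085]  K=[0.7438 0.0842 0.0945; -0.0722 0.3773 -0.1205; -0.0446 0.0528 0.7342]  nu=[-0.5171, -1.3619, 1.4566]  x^+=[-1.0196, -0.8605, -1.8750]  P^+=[0.1005 0.0023 -0.0084; 0.0023 0.1020 -0.0255; -0.0084 -0.0255 0.1488]
step 5: x^-=[-1.4670, -0.6636, -2.0985]  P^-=[0.4359 -0.0309 0.0423; -0.0309 0.1667 -0.0596; 0.0423 -0.0596 0.5914]  S=[0.5882 -0.0286 0.0139; -0.0286 0.4242 0.0928; 0.0139 0.0928 0.8066]  K=[0.7437 0.0844 0.0944; -0.0705 0.3716 -0.1179; -0.0451 0.0547 0.7333]  nu=[3.9958, -2.6251, 0.6012]  x^+=[1.3401, -1.9917, -1.9815]  P^+=[0.1005 0.0024 -0.0084; 0.0024 0.1004 -0.0249; -0.0084 -0.0249 0.1486]

x_post = [1.3401, -1.9917, -1.9815]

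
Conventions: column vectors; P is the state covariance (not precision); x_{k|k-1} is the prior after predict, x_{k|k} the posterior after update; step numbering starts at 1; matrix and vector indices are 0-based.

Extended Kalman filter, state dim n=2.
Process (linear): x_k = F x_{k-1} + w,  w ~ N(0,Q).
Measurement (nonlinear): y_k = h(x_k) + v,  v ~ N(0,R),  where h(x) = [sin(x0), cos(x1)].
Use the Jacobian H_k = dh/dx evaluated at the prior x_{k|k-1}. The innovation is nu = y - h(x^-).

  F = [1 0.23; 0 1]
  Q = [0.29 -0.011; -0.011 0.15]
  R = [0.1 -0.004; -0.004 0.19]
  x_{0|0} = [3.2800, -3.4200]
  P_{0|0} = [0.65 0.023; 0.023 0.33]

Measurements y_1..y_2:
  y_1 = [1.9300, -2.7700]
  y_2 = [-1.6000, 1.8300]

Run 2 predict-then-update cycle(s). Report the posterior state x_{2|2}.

step 1: x^-=[2.4934, -3.4200]  P^-=[0.9680 0.0879; 0.0879 0.4800]  H_jac=[-0.7972 0.0000; 0.0000 -0.2748]  S=[0.7152 0.0153; 0.0153 0.2263]  K=[-1.0783 -0.0341; -0.0857 -0.5773]  nu=[1.3263, -1.8085]  x^+=[1.1249, -2.4896]  P^+=[0.1351 0.0078; 0.0078 0.3978]
step 2: x^-=[0.5523, -2.4896]  P^-=[0.4498 0.0884; 0.0884 0.5478]  H_jac=[0.8513 0.0000; 0.0000 0.6068]  S=[0.4260 0.0416; 0.0416 0.3917]  K=[0.8948 0.0417; 0.0946 0.8386]  nu=[-2.1246, 2.6249]  x^+=[-1.2392, -0.4894]  P^+=[0.1049 0.0072; 0.0072 0.2620]

x_post = [-1.2392, -0.4894]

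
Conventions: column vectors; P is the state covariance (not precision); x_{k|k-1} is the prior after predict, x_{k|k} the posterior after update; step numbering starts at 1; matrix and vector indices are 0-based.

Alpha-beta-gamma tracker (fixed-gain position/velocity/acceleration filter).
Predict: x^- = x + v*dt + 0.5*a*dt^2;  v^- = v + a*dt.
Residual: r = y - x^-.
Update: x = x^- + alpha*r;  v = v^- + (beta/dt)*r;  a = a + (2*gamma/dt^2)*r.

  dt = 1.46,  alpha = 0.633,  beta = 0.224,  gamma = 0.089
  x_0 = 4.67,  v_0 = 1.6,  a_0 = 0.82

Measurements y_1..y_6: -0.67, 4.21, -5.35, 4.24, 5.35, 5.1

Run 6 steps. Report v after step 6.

step 1: x_pred=7.8800  r=-8.5500  x^+=2.4678  v^+=1.4854  a^+=0.1060
step 2: x_pred=4.7496  r=-0.5396  x^+=4.4080  v^+=1.5575  a^+=0.0610
step 3: x_pred=6.7469  r=-12.0969  x^+=-0.9104  v^+=-0.2095  a^+=-0.9492
step 4: x_pred=-2.2279  r=6.4679  x^+=1.8663  v^+=-0.6029  a^+=-0.4091
step 5: x_pred=0.5500  r=4.8000  x^+=3.5884  v^+=-0.4638  a^+=-0.0082
step 6: x_pred=2.9025  r=2.1975  x^+=4.2935  v^+=-0.1386  a^+=0.1753

v_post = -0.1386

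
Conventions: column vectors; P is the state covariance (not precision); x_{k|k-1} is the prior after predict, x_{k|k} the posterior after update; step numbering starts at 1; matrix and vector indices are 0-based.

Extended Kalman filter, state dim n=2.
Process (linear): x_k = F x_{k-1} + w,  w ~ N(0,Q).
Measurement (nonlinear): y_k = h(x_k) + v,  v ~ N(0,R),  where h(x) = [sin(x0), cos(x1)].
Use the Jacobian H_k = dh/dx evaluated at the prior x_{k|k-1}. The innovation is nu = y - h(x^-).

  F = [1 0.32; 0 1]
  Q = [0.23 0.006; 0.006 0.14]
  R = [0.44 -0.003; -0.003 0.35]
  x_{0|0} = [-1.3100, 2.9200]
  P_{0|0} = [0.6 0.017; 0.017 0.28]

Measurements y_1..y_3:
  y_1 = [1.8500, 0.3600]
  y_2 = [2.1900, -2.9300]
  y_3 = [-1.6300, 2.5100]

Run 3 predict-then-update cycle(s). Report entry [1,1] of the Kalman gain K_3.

step 1: x^-=[-0.3756, 2.9200]  P^-=[0.8696 0.1126; 0.1126 0.4200]  H_jac=[0.9303 0.0000; 0.0000 -0.2198]  S=[1.1925 -0.0260; -0.0260 0.3703]  K=[0.6779 -0.0192; 0.0825 -0.2435]  nu=[2.2168, 1.3355]  x^+=[1.1016, 2.7778]  P^+=[0.3207 0.0398; 0.0398 0.3889]
step 2: x^-=[1.9905, 2.7778]  P^-=[0.6160 0.1703; 0.1703 0.5289]  H_jac=[-0.4075 0.0000; 0.0000 -0.3559]  S=[0.5423 0.0217; 0.0217 0.4170]  K=[-0.4580 -0.1215; -0.1101 -0.4456]  nu=[1.2768, -1.9955]  x^+=[1.6481, 3.5264]  P^+=[0.4937 0.1156; 0.1156 0.4374]
step 3: x^-=[2.7766, 3.5264]  P^-=[0.8425 0.2616; 0.2616 0.5774]  H_jac=[-0.9341 0.0000; 0.0000 0.3754]  S=[1.1751 -0.0947; -0.0947 0.4314]  K=[-0.6631 0.0820; -0.1704 0.4650]  nu=[-1.9870, 3.4369]  x^+=[4.3760, 5.4634]  P^+=[0.3126 0.0818; 0.0818 0.4349]

K[1,1] = 0.4650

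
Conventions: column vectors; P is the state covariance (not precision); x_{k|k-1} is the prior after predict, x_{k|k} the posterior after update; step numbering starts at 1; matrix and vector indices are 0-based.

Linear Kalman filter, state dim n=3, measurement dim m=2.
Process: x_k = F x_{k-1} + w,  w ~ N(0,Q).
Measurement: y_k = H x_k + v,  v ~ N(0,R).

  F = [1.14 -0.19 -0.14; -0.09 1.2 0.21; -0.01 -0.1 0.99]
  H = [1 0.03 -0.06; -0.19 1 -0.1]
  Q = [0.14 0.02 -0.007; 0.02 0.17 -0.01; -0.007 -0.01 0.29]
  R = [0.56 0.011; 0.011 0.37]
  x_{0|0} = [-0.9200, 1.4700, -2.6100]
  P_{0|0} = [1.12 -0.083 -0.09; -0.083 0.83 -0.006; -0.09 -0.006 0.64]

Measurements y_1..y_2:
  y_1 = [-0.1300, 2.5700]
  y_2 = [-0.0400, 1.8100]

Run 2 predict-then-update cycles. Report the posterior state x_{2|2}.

step 1: x^-=[-0.9627, 1.2987, -2.7217]  P^-=[1.7024 -0.4394 -0.1841; -0.4394 1.4208 0.0259; -0.1841 0.0259 0.9285]  S=[2.2627 -0.6865; -0.6865 2.0163]  K=[0.7131 -0.1264; 0.0557 0.7637; -0.1231 -0.0578]  nu=[0.6304, 0.8162]  x^+=[-0.6163, 1.9572, -2.8465]  P^+=[0.3958 0.0345 -0.0177; 0.0345 0.2961 0.0636; -0.0177 0.0636 0.8972]
step 2: x^-=[-0.6760, 1.8063, -3.0076]  P^-=[0.6768 -0.0844 -0.1652; -0.0844 0.6645 0.2171; -0.1652 0.2171 1.1602]  S=[1.2555 -0.1736; -0.1736 1.0529]  K=[0.5312 -0.0990; 0.0254 0.6299; -0.1682 0.0981]  nu=[0.4013, -0.4255]  x^+=[-0.4207, 1.5485, -3.1168]  P^+=[0.2939 0.0220 -0.0308; 0.0220 0.2515 0.1395; -0.0308 0.1395 1.1088]

x_post = [-0.4207, 1.5485, -3.1168]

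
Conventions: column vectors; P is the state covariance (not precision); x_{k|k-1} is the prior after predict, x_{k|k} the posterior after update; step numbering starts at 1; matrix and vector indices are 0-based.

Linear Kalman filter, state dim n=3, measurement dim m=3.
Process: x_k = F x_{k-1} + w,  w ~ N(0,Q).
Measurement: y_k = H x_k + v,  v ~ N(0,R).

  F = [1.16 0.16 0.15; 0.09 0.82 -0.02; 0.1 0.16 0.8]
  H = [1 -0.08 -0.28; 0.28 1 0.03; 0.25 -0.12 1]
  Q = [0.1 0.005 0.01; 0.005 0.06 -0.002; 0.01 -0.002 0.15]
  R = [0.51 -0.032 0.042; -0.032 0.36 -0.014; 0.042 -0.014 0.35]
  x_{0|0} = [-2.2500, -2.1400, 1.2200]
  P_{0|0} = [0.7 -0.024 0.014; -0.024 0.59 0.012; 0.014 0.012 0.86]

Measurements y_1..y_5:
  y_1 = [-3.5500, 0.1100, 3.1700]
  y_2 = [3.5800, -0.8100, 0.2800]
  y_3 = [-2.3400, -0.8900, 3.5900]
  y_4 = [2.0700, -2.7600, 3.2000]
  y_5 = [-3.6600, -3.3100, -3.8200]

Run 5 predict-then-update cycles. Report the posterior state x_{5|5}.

x_post = [-2.0179, -1.5972, -0.7698]

step 1: x^-=[-2.7694, -1.9817, 0.4086]  P^-=[1.0729 0.1310 0.2197; 0.1310 0.4587 0.0744; 0.2197 0.0744 0.7270]  S=[1.5022 0.3221 0.2936; 0.3221 0.9851 0.1936; 0.2936 0.1936 1.2348]  K=[0.5792 0.2138 0.2112; -0.0595 0.5299 -0.0267; -0.1362 0.0777 0.6462]  nu=[-0.8247, 2.8549, 3.2159]  x^+=[-1.9575, -0.5057, 2.8210]  P^+=[0.2998 -0.0290 0.0168; -0.0290 0.2008 0.0121; 0.0168 0.0121 0.2166]
step 2: x^-=[-1.9284, -0.6472, 1.9801]  P^-=[0.5091 0.0353 0.0878; 0.0353 0.1928 0.0298; 0.0878 0.0298 0.3016]  S=[0.9905 0.1144 0.1620; 0.1144 0.6160 0.0702; 0.1620 0.0702 0.7208]  K=[0.4354 0.1921 0.1759; -0.0263 0.3360 -0.0052; -0.0812 0.0662 0.4557]  nu=[6.0111, 0.3178, -1.2957]  x^+=[0.5216, -0.6919, 0.9224]  P^+=[0.2276 -0.0115 0.0189; -0.0115 0.1248 0.0102; 0.0189 0.0102 0.1517]
step 3: x^-=[0.6328, -0.5388, 0.6794]  P^-=[0.4157 0.0346 0.0748; 0.0346 0.1437 0.0209; 0.0748 0.0209 0.2578]  S=[0.9003 0.0950 0.1389; 0.0950 0.5584 0.0554; 0.1389 0.0554 0.6662]  K=[0.3897 0.1917 0.1649; -0.0098 0.2777 -0.0026; -0.0701 0.0589 0.4210]  nu=[-2.8256, -0.5487, 2.6878]  x^+=[-0.1304, -0.6707, 1.9767]  P^+=[0.2048 -0.0037 0.0198; -0.0037 0.1011 0.0078; 0.0198 0.0078 0.1396]
step 4: x^-=[0.0380, -0.6013, 1.4610]  P^-=[0.3872 0.0364 0.0722; 0.0364 0.1288 0.0170; 0.0722 0.0170 0.2490]  S=[0.8720 0.0913 0.1315; 0.0913 0.5420 0.0507; 0.1315 0.0507 0.6549]  K=[0.3729 0.1933 0.1615; -0.0021 0.2581 -0.0033; -0.0669 0.0550 0.4139]  nu=[2.3930, -2.2132, 1.6573]  x^+=[0.7702, -1.1829, 1.8649]  P^+=[0.1964 -0.0002 0.0203; -0.0002 0.0929 0.0064; 0.0203 0.0064 0.1370]
step 5: x^-=[0.9839, -0.9379, 1.3797]  P^-=[0.3771 0.0376 0.0717; 0.0376 0.1238 0.0153; 0.0717 0.0153 0.2469]  S=[0.8617 0.0906 0.1290; 0.0906 0.5368 0.0490; 0.1290 0.0490 0.6521]  K=[0.3663 0.1943 0.1605; 0.0014 0.2512 -0.0040; -0.0658 0.0532 0.4122]  nu=[-4.3326, -2.6890, -5.5582]  x^+=[-2.0179, -1.5972, -0.7698]  P^+=[0.1932 0.0013 0.0207; 0.0013 0.0899 0.0056; 0.0207 0.0056 0.1363]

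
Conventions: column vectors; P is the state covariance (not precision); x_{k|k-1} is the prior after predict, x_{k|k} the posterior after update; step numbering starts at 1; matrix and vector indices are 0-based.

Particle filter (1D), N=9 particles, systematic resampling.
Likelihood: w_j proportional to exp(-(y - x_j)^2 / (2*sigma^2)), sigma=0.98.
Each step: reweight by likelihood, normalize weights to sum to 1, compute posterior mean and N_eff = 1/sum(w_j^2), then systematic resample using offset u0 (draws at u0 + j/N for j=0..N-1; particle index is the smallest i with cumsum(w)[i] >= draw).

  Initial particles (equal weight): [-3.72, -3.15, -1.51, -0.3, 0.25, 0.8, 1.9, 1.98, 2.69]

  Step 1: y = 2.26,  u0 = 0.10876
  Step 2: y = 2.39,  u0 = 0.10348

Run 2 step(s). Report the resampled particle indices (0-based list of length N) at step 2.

step 1: w=[0.0000, 0.0000, 0.0002, 0.0100, 0.0371, 0.1002, 0.2843, 0.2919, 0.2762]  mean=1.9473  Neff=3.9392  idx=[5, 6, 6, 7, 7, 7, 8, 8, 8]
step 2: w=[0.0351, 0.1154, 0.1154, 0.1199, 0.1199, 0.1199, 0.1248, 0.1248, 0.1248]  mean=2.1860  Neff=8.4945  idx=[1, 2, 3, 4, 5, 6, 7, 8, 8]

resampled_idx = [1, 2, 3, 4, 5, 6, 7, 8, 8]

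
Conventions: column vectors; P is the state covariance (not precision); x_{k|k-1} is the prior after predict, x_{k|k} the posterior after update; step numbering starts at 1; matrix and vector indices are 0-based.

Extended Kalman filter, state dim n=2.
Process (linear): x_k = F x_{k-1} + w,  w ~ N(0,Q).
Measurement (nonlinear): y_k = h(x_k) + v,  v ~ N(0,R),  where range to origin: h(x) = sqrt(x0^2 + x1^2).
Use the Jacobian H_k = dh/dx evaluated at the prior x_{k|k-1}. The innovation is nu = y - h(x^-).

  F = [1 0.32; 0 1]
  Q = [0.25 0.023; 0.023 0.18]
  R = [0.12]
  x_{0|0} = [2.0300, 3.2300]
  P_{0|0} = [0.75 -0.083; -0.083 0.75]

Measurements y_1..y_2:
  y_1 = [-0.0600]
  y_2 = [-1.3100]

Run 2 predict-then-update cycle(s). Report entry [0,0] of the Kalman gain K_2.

K[0,0] = 0.2163

step 1: x^-=[3.0636, 3.2300]  P^-=[1.0237 0.1800; 0.1800 0.9300]  H_jac=[0.6882 0.7255]  S=[1.2741]  K=[0.6554; 0.6268]  nu=[-4.5118]  x^+=[0.1065, 0.4019]  P^+=[0.4764 -0.3434; -0.3434 0.4294]
step 2: x^-=[0.2351, 0.4019]  P^-=[0.5505 -0.1830; -0.1830 0.6094]  H_jac=[0.5050 0.8631]  S=[0.5549]  K=[0.2163; 0.7814]  nu=[-1.7757]  x^+=[-0.1490, -0.9856]  P^+=[0.5246 -0.2768; -0.2768 0.2706]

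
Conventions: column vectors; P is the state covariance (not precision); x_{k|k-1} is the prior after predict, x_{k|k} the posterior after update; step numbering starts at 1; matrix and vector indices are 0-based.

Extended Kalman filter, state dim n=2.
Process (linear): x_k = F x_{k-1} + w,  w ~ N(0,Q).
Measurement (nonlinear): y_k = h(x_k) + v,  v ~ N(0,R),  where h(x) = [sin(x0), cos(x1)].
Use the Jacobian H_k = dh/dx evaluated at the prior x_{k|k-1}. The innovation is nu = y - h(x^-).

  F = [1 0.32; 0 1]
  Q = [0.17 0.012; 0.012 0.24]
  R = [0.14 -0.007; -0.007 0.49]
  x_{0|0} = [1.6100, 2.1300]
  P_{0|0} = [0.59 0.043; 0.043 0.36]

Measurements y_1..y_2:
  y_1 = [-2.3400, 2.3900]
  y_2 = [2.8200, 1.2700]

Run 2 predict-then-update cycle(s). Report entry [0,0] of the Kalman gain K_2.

step 1: x^-=[2.2916, 2.1300]  P^-=[0.8244 0.1702; 0.1702 0.6000]  H_jac=[-0.6600 0.0000; 0.0000 -0.8477]  S=[0.4991 0.0882; 0.0882 0.9211]  K=[-1.0808 -0.0531; -0.1297 -0.5397]  nu=[-3.0913, 2.9205]  x^+=[5.4774, 0.9545]  P^+=[0.2287 0.0218; 0.0218 0.3109]
step 2: x^-=[5.7829, 0.9545]  P^-=[0.4445 0.1333; 0.1333 0.5509]  H_jac=[0.8774 0.0000; 0.0000 -0.8160]  S=[0.4822 -0.1024; -0.1024 0.8569]  K=[0.8022 -0.0310; 0.1345 -0.5086]  nu=[3.2997, 0.6920]  x^+=[8.4084, 1.0463]  P^+=[0.1282 0.0255; 0.0255 0.3065]

K[0,0] = 0.8022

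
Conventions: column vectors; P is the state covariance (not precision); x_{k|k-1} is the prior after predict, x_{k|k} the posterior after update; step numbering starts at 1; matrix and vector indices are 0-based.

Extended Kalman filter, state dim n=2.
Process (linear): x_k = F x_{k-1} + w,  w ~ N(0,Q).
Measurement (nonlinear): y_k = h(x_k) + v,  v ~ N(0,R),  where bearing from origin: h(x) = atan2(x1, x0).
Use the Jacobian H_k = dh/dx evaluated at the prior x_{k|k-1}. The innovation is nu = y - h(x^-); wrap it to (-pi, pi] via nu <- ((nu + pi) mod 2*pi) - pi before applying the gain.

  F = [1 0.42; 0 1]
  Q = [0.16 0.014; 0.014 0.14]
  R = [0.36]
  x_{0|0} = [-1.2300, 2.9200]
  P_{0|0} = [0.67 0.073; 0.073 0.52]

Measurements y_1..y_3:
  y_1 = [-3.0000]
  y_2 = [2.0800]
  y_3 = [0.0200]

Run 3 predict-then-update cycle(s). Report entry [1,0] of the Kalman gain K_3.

K[1,0] = -0.3478

step 1: x^-=[-0.0036, 2.9200]  P^-=[0.9830 0.3054; 0.3054 0.6600]  H_jac=[-0.3425 -0.0004]  S=[0.4754]  K=[-0.7085; -0.2206]  nu=[1.7112]  x^+=[-1.2159, 2.5425]  P^+=[0.7444 0.2311; 0.2311 0.6369]
step 2: x^-=[-0.1480, 2.5425]  P^-=[1.2109 0.5126; 0.5126 0.7769]  H_jac=[-0.3920 -0.0228]  S=[0.5556]  K=[-0.8753; -0.3935]  nu=[0.4511]  x^+=[-0.5428, 2.3650]  P^+=[0.7852 0.3212; 0.3212 0.6908]
step 3: x^-=[0.4505, 2.3650]  P^-=[1.3369 0.6253; 0.6253 0.8308]  H_jac=[-0.4080 0.0777]  S=[0.5479]  K=[-0.9068; -0.3478]  nu=[-1.3626]  x^+=[1.6861, 2.8390]  P^+=[0.8863 0.4525; 0.4525 0.7645]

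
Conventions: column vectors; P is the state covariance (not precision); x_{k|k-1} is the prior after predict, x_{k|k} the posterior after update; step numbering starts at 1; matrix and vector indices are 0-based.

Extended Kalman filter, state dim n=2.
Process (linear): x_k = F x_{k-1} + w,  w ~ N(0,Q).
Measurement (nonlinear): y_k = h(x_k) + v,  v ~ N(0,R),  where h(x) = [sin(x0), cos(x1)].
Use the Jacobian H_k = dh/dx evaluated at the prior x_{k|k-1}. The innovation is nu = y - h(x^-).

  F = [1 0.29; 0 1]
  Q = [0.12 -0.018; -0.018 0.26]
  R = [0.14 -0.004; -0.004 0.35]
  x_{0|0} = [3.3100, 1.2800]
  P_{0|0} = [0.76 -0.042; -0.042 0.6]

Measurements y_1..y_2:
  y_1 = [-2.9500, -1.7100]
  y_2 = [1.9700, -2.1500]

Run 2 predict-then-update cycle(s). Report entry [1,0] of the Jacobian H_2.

step 1: x^-=[3.6812, 1.2800]  P^-=[0.9061 0.1140; 0.1140 0.8600]  H_jac=[-0.8579 0.0000; 0.0000 -0.9580]  S=[0.8069 0.0897; 0.0897 1.1393]  K=[-0.9611 -0.0202; -0.0412 -0.7199]  nu=[-2.4362, -1.9967]  x^+=[6.0630, 2.8178]  P^+=[0.1568 0.0034; 0.0034 0.2628]
step 2: x^-=[6.8802, 2.8178]  P^-=[0.3008 0.0616; 0.0616 0.5228]  H_jac=[0.8270 0.0000; 0.0000 -0.3182]  S=[0.3457 -0.0202; -0.0202 0.4029]  K=[0.7188 -0.0126; 0.1236 -0.4067]  nu=[1.4078, -1.2020]  x^+=[7.9073, 3.4805]  P^+=[0.1217 0.0229; 0.0229 0.4489]

H_jac[1,0] = 0.0000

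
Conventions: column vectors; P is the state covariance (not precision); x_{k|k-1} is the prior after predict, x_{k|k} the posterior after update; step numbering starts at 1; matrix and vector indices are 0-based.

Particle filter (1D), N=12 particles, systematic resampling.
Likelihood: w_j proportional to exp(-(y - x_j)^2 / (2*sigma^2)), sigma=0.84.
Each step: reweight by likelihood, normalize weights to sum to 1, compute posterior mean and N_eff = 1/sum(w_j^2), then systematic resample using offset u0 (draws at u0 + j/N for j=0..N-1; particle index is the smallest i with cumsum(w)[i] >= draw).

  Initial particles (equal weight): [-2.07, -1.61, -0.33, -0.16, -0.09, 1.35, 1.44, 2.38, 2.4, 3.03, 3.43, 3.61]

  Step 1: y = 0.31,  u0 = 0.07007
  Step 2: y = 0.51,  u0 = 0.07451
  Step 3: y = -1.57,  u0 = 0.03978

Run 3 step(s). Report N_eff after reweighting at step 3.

step 1: w=[0.0051, 0.0206, 0.2103, 0.2404, 0.2510, 0.1306, 0.1138, 0.0135, 0.0127, 0.0015, 0.0003, 0.0001]  mean=0.2346  Neff=5.1057  idx=[2, 2, 3, 3, 3, 4, 4, 4, 5, 5, 6, 8]
step 2: w=[0.0803, 0.0803, 0.0963, 0.0963, 0.0963, 0.1026, 0.1026, 0.1026, 0.0803, 0.0803, 0.0717, 0.0105]  mean=0.2184  Neff=11.0595  idx=[0, 1, 2, 3, 4, 5, 6, 7, 7, 8, 9, 11]
step 3: w=[0.1490, 0.1490, 0.1083, 0.1083, 0.1083, 0.0938, 0.0938, 0.0938, 0.0938, 0.0011, 0.0011, 0.0000]  mean=-0.1812  Neff=8.7158  idx=[0, 0, 1, 1, 2, 3, 4, 5, 5, 6, 7, 8]

N_eff = 8.7158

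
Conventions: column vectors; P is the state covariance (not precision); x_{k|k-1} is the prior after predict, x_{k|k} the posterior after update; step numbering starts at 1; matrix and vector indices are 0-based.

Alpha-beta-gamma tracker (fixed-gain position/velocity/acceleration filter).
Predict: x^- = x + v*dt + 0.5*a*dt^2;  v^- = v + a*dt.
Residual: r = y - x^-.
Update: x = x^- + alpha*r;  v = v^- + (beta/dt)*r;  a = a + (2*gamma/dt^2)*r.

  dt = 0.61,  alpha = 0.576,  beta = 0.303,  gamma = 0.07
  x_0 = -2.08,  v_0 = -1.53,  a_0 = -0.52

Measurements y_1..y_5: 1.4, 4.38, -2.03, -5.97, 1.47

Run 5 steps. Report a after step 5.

a_post = -0.5372

step 1: x_pred=-3.1100  r=4.5100  x^+=-0.5123  v^+=0.3930  a^+=1.1769
step 2: x_pred=-0.0536  r=4.4336  x^+=2.5002  v^+=3.3132  a^+=2.8450
step 3: x_pred=5.0505  r=-7.0805  x^+=0.9721  v^+=1.5316  a^+=0.1810
step 4: x_pred=1.9401  r=-7.9101  x^+=-2.6161  v^+=-2.2871  a^+=-2.7951
step 5: x_pred=-4.5313  r=6.0013  x^+=-1.0746  v^+=-1.0112  a^+=-0.5372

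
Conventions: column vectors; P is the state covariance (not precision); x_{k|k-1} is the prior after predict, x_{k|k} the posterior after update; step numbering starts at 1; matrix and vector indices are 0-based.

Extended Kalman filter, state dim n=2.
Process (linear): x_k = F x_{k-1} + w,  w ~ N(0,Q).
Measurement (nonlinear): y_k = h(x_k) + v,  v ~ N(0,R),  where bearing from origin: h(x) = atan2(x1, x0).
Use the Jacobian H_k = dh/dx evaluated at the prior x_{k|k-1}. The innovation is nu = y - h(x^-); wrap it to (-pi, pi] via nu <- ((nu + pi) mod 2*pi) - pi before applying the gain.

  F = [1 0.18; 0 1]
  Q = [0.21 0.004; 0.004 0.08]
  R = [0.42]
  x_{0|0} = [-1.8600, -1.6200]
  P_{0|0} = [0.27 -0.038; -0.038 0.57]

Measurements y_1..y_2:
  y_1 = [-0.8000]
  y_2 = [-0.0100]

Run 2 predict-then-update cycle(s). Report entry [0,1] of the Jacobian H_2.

step 1: x^-=[-2.1516, -1.6200]  P^-=[0.4848 0.0686; 0.0686 0.6500]  H_jac=[0.2233 -0.2966]  S=[0.4923]  K=[0.1786; -0.3605]  nu=[1.6962]  x^+=[-1.8487, -2.2315]  P^+=[0.4691 0.1003; 0.1003 0.5860]
step 2: x^-=[-2.2503, -2.2315]  P^-=[0.7342 0.2098; 0.2098 0.6660]  H_jac=[0.2222 -0.2241]  S=[0.4688]  K=[0.2477; -0.2189]  nu=[2.3504]  x^+=[-1.6681, -2.7460]  P^+=[0.7054 0.2352; 0.2352 0.6436]

H_jac[0,1] = -0.2241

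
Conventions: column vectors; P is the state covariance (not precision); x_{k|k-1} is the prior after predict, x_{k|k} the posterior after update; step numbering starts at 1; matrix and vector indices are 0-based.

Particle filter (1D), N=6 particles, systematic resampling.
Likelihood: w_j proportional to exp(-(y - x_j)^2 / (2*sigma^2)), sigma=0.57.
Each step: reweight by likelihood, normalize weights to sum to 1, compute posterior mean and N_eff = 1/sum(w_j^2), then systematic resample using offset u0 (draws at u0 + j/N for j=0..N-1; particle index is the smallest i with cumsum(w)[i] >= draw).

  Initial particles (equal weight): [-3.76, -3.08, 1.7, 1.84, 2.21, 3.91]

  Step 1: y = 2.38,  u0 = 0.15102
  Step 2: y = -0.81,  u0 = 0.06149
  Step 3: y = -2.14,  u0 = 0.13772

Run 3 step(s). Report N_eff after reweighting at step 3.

N_eff = 4.6955

step 1: w=[0.0000, 0.0000, 0.2323, 0.3021, 0.4527, 0.0129]  mean=2.0017  Neff=2.8545  idx=[2, 3, 3, 4, 4, 4]
step 2: w=[0.5892, 0.1939, 0.1939, 0.0077, 0.0077, 0.0077]  mean=1.7660  Neff=2.3666  idx=[0, 0, 0, 0, 1, 2]
step 3: w=[0.2288, 0.2288, 0.2288, 0.2288, 0.0424, 0.0424]  mean=1.7119  Neff=4.6955  idx=[0, 1, 2, 2, 3, 5]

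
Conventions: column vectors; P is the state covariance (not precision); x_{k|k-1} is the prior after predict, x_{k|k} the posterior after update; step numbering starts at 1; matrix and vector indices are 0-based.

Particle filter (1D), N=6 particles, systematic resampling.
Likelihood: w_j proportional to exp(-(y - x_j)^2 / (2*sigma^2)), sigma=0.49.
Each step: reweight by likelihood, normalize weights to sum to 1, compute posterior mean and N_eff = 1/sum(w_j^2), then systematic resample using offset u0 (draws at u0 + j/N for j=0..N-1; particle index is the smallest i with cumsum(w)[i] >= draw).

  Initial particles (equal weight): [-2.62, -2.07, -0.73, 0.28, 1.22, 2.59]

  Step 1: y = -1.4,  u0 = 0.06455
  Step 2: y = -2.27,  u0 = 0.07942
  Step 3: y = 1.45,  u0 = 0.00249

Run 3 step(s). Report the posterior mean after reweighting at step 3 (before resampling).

post_mean = -2.0700

step 1: w=[0.0541, 0.4713, 0.4713, 0.0034, 0.0000, 0.0000]  mean=-1.4603  Neff=2.2365  idx=[1, 1, 1, 2, 2, 2]
step 2: w=[0.3308, 0.3308, 0.3308, 0.0026, 0.0026, 0.0026]  mean=-2.0596  Neff=3.0467  idx=[0, 0, 1, 1, 2, 2]
step 3: w=[0.1667, 0.1667, 0.1667, 0.1667, 0.1667, 0.1667]  mean=-2.0700  Neff=6.0000  idx=[0, 1, 2, 3, 4, 5]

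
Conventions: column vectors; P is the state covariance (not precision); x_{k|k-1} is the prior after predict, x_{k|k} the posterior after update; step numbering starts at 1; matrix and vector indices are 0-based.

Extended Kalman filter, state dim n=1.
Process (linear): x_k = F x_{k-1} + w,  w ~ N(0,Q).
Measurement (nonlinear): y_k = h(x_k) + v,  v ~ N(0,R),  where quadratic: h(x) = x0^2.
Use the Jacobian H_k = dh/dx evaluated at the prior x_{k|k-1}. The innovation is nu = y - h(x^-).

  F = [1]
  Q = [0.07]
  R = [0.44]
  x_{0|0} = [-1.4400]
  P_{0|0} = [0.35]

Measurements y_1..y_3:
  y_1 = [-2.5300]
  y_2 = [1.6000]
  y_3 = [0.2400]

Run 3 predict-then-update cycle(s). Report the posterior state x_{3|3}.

x_post = [-0.0462]

step 1: x^-=[-1.4400]  P^-=[0.4200]  H_jac=[-2.8800]  S=[3.9236]  K=[-0.3083]  nu=[-4.6036]  x^+=[-0.0208]  P^+=[0.0471]
step 2: x^-=[-0.0208]  P^-=[0.1171]  H_jac=[-0.0416]  S=[0.4402]  K=[-0.0111]  nu=[1.5996]  x^+=[-0.0385]  P^+=[0.1170]
step 3: x^-=[-0.0385]  P^-=[0.1870]  H_jac=[-0.0769]  S=[0.4411]  K=[-0.0326]  nu=[0.2385]  x^+=[-0.0462]  P^+=[0.1866]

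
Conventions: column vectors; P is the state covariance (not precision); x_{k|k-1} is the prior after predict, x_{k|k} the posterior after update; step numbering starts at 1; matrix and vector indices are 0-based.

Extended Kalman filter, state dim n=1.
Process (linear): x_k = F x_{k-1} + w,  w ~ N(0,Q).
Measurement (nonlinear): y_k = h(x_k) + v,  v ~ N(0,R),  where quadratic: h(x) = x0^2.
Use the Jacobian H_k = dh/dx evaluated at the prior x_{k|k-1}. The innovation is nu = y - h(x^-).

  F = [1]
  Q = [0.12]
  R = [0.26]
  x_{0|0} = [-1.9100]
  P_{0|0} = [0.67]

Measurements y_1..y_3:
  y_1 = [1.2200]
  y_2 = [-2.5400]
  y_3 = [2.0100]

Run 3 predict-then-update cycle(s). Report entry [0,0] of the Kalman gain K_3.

K[0,0] = -0.0230

step 1: x^-=[-1.9100]  P^-=[0.7900]  H_jac=[-3.8200]  S=[11.7880]  K=[-0.2560]  nu=[-2.4281]  x^+=[-1.2884]  P^+=[0.0174]
step 2: x^-=[-1.2884]  P^-=[0.1374]  H_jac=[-2.5768]  S=[1.1725]  K=[-0.3020]  nu=[-4.2000]  x^+=[-0.0199]  P^+=[0.0305]
step 3: x^-=[-0.0199]  P^-=[0.1505]  H_jac=[-0.0398]  S=[0.2602]  K=[-0.0230]  nu=[2.0096]  x^+=[-0.0662]  P^+=[0.1503]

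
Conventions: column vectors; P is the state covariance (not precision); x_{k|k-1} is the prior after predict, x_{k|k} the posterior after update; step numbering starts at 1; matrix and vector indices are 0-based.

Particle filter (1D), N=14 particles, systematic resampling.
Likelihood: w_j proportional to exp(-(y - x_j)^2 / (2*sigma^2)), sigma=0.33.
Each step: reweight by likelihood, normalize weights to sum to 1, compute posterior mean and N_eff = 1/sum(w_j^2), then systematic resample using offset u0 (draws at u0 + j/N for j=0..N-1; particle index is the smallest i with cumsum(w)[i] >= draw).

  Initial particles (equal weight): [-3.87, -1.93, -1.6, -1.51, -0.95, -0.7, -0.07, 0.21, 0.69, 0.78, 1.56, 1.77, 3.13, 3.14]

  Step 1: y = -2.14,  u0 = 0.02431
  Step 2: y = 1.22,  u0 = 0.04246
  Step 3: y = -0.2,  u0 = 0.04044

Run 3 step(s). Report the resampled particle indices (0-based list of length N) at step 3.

step 1: w=[0.0000, 0.6575, 0.2111, 0.1301, 0.0012, 0.0001, 0.0000, 0.0000, 0.0000, 0.0000, 0.0000, 0.0000, 0.0000, 0.0000]  mean=-1.8044  Neff=2.0250  idx=[1, 1, 1, 1, 1, 1, 1, 1, 1, 2, 2, 2, 3, 3]
step 2: w=[0.0000, 0.0000, 0.0000, 0.0000, 0.0000, 0.0000, 0.0000, 0.0000, 0.0000, 0.0438, 0.0438, 0.0438, 0.4342, 0.4342]  mean=-1.5219  Neff=2.6117  idx=[9, 11, 12, 12, 12, 12, 12, 12, 13, 13, 13, 13, 13, 13]
step 3: w=[0.0258, 0.0258, 0.0790, 0.0790, 0.0790, 0.0790, 0.0790, 0.0790, 0.0790, 0.0790, 0.0790, 0.0790, 0.0790, 0.0790]  mean=-1.5146  Neff=13.1082  idx=[1, 2, 3, 4, 5, 6, 7, 8, 9, 9, 10, 11, 12, 13]

resampled_idx = [1, 2, 3, 4, 5, 6, 7, 8, 9, 9, 10, 11, 12, 13]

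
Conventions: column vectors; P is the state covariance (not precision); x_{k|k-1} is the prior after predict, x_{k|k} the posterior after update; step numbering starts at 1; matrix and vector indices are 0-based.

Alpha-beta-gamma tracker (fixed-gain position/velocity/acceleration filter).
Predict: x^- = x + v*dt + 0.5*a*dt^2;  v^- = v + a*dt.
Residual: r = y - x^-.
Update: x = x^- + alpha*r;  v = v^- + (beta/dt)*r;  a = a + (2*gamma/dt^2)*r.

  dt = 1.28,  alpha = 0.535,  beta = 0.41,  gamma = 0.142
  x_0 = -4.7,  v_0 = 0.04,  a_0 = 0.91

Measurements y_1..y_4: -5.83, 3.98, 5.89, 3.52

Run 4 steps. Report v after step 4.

step 1: x_pred=-3.9033  r=-1.9267  x^+=-4.9341  v^+=0.5877  a^+=0.5760
step 2: x_pred=-3.7100  r=7.6900  x^+=0.4041  v^+=3.7882  a^+=1.9090
step 3: x_pred=6.8169  r=-0.9269  x^+=6.3210  v^+=5.9348  a^+=1.7483
step 4: x_pred=15.3498  r=-11.8298  x^+=9.0209  v^+=4.3835  a^+=-0.3022

v_post = 4.3835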